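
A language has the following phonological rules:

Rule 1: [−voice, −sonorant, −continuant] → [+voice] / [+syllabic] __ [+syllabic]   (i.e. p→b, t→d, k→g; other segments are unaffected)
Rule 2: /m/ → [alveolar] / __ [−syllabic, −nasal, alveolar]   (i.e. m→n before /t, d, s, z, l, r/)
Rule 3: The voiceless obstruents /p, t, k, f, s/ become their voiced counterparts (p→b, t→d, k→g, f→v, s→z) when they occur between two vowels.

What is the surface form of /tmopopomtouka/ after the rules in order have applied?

Rule 1 (intervocalic voicing): /p/ is a voiceless stop between vowels /o/ and /o/, so it voices to [b]. /p/ is a voiceless stop between vowels /o/ and /o/, so it voices to [b]. /k/ is a voiceless stop between vowels /u/ and /a/, so it voices to [g]. /tmopopomtouka/ → tmobobomtouga.
Rule 2 (nasal place assimilation): /m/ precedes the alveolar consonant /t/, so it assimilates in place to [n]. /tmobobomtouga/ → tmobobontouga.
Rule 3 (intervocalic voicing): no segment meets the environment; /tmobobontouga/ is unchanged.

tmobobontouga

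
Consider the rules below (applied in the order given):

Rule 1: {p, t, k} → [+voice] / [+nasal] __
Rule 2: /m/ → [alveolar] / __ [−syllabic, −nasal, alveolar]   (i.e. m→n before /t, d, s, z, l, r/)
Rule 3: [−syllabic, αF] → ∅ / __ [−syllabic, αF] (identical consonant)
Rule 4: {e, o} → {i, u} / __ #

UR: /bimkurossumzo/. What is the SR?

bimgurosunzu

Rule 1 (post-nasal voicing): /k/ is a voiceless stop immediately after the nasal /m/, so it voices to [g]. /bimkurossumzo/ → bimgurossumzo.
Rule 2 (nasal place assimilation): /m/ precedes the alveolar consonant /z/, so it assimilates in place to [n]. /bimgurossumzo/ → bimgurossunzo.
Rule 3 (degemination): /ss/ is a geminate; the first /s/ deletes. /bimgurossunzo/ → bimgurosunzo.
Rule 4 (final vowel raising): /o/ is a mid vowel in word-final position, so it raises to [u]. /bimgurosunzo/ → bimgurosunzu.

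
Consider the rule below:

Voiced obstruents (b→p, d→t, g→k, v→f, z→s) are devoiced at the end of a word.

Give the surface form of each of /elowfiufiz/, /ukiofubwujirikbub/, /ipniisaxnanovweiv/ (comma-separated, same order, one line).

/elowfiufiz/: /z/ is a voiced obstruent in word-final position, so it devoices to [s]. → [elowfiufis].
/ukiofubwujirikbub/: /b/ is a voiced obstruent in word-final position, so it devoices to [p]. → [ukiofubwujirikbup].
/ipniisaxnanovweiv/: /v/ is a voiced obstruent in word-final position, so it devoices to [f]. → [ipniisaxnanovweif].

elowfiufis, ukiofubwujirikbup, ipniisaxnanovweif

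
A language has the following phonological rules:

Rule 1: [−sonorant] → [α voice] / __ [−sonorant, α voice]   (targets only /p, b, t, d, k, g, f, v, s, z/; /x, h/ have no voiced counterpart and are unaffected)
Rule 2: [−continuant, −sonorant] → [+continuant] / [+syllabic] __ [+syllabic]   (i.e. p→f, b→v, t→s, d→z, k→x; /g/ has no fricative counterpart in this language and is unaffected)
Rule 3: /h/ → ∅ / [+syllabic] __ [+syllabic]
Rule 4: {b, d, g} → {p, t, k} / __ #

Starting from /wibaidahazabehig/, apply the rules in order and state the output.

wivaizaazaveik

Rule 1 (regressive voicing assimilation): no segment meets the environment; /wibaidahazabehig/ is unchanged.
Rule 2 (intervocalic spirantization): /b/ is a stop between vowels /i/ and /a/, so it spirantizes to the fricative [v]. /d/ is a stop between vowels /i/ and /a/, so it spirantizes to the fricative [z]. /b/ is a stop between vowels /a/ and /e/, so it spirantizes to the fricative [v]. /wibaidahazabehig/ → wivaizahazavehig.
Rule 3 (intervocalic h-deletion): /h/ occurs between vowels /a/ and /a/, so it deletes. /h/ occurs between vowels /e/ and /i/, so it deletes. /wivaizahazavehig/ → wivaizaazaveig.
Rule 4 (final devoicing): /g/ is a voiced stop in word-final position, so it devoices to [k]. /wivaizaazaveig/ → wivaizaazaveik.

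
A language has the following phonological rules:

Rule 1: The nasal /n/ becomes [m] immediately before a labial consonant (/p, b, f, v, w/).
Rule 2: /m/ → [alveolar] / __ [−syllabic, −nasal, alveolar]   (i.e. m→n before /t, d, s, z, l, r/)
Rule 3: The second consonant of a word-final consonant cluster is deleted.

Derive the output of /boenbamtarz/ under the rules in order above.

Rule 1 (nasal place assimilation): /n/ precedes the labial consonant /b/, so it assimilates in place to [m]. /boenbamtarz/ → boembamtarz.
Rule 2 (nasal place assimilation): /m/ precedes the alveolar consonant /t/, so it assimilates in place to [n]. /boembamtarz/ → boembantarz.
Rule 3 (final cluster simplification): /z/ is the second consonant of a word-final cluster /rz/, so it deletes. /boembantarz/ → boembantar.

boembantar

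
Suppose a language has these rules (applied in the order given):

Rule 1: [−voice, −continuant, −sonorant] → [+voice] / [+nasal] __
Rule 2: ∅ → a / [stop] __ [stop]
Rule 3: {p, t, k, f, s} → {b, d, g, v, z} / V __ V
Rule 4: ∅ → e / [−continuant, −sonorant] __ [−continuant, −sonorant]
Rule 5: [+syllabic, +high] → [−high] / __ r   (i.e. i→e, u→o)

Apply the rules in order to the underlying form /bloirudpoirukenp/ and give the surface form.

bloerudaboerugenb

Rule 1 (post-nasal voicing): /p/ is a voiceless stop immediately after the nasal /n/, so it voices to [b]. /bloirudpoirukenp/ → bloirudpoirukenb.
Rule 2 (stop-cluster a-epenthesis): /d/ and /p/ form a stop–stop cluster, so [a] is inserted between them. /bloirudpoirukenb/ → bloirudapoirukenb.
Rule 3 (intervocalic voicing): /p/ is a voiceless obstruent between vowels /a/ and /o/, so it voices to [b]. /k/ is a voiceless obstruent between vowels /u/ and /e/, so it voices to [g]. /bloirudapoirukenb/ → bloirudaboirugenb.
Rule 4 (stop-cluster e-epenthesis): no segment meets the environment; /bloirudaboirugenb/ is unchanged.
Rule 5 (pre-rhotic lowering): /i/ is a high vowel immediately before /r/, so it lowers to [e]. /i/ is a high vowel immediately before /r/, so it lowers to [e]. /bloirudaboirugenb/ → bloerudaboerugenb.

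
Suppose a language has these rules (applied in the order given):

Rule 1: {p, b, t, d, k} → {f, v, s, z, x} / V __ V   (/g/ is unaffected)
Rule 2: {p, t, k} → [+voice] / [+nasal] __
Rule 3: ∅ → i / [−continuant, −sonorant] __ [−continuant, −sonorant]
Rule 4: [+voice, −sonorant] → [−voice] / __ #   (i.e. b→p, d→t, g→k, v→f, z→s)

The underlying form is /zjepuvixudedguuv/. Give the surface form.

Rule 1 (intervocalic spirantization): /p/ is a stop between vowels /e/ and /u/, so it spirantizes to the fricative [f]. /d/ is a stop between vowels /u/ and /e/, so it spirantizes to the fricative [z]. /zjepuvixudedguuv/ → zjefuvixuzedguuv.
Rule 2 (post-nasal voicing): no segment meets the environment; /zjefuvixuzedguuv/ is unchanged.
Rule 3 (stop-cluster i-epenthesis): /d/ and /g/ form a stop–stop cluster, so [i] is inserted between them. /zjefuvixuzedguuv/ → zjefuvixuzediguuv.
Rule 4 (final devoicing): /v/ is a voiced obstruent in word-final position, so it devoices to [f]. /zjefuvixuzediguuv/ → zjefuvixuzediguuf.

zjefuvixuzediguuf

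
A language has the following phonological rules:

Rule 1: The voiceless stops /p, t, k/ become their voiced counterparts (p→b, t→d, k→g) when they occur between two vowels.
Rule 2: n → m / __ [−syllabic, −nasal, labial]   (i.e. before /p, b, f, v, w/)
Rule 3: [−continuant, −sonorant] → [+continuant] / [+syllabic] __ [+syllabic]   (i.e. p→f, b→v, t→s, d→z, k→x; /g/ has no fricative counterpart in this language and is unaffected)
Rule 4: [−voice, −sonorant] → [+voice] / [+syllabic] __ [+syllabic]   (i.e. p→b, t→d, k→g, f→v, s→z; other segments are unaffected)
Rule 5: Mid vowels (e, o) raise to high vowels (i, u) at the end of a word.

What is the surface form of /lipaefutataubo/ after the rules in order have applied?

livaevuzazauvu

Rule 1 (intervocalic voicing): /p/ is a voiceless stop between vowels /i/ and /a/, so it voices to [b]. /t/ is a voiceless stop between vowels /u/ and /a/, so it voices to [d]. /t/ is a voiceless stop between vowels /a/ and /a/, so it voices to [d]. /lipaefutataubo/ → libaefudadaubo.
Rule 2 (nasal place assimilation): no segment meets the environment; /libaefudadaubo/ is unchanged.
Rule 3 (intervocalic spirantization): /b/ is a stop between vowels /i/ and /a/, so it spirantizes to the fricative [v]. /d/ is a stop between vowels /u/ and /a/, so it spirantizes to the fricative [z]. /d/ is a stop between vowels /a/ and /a/, so it spirantizes to the fricative [z]. /b/ is a stop between vowels /u/ and /o/, so it spirantizes to the fricative [v]. /libaefudadaubo/ → livaefuzazauvo.
Rule 4 (intervocalic voicing): /f/ is a voiceless obstruent between vowels /e/ and /u/, so it voices to [v]. /livaefuzazauvo/ → livaevuzazauvo.
Rule 5 (final vowel raising): /o/ is a mid vowel in word-final position, so it raises to [u]. /livaevuzazauvo/ → livaevuzazauvu.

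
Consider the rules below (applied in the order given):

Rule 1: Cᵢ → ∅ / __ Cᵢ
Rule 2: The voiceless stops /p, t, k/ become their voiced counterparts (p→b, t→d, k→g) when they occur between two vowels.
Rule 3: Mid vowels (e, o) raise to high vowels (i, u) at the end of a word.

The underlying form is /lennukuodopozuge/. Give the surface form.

Rule 1 (degemination): /nn/ is a geminate; the first /n/ deletes. /lennukuodopozuge/ → lenukuodopozuge.
Rule 2 (intervocalic voicing): /k/ is a voiceless stop between vowels /u/ and /u/, so it voices to [g]. /p/ is a voiceless stop between vowels /o/ and /o/, so it voices to [b]. /lenukuodopozuge/ → lenuguodobozuge.
Rule 3 (final vowel raising): /e/ is a mid vowel in word-final position, so it raises to [i]. /lenuguodobozuge/ → lenuguodobozugi.

lenuguodobozugi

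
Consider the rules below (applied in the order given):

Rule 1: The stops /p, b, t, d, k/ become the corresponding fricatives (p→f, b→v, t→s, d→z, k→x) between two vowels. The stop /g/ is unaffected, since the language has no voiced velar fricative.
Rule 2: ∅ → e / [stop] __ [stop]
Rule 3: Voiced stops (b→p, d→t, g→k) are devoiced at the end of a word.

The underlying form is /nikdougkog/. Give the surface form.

nikedougekok

Rule 1 (intervocalic spirantization): no segment meets the environment; /nikdougkog/ is unchanged.
Rule 2 (stop-cluster e-epenthesis): /k/ and /d/ form a stop–stop cluster, so [e] is inserted between them. /g/ and /k/ form a stop–stop cluster, so [e] is inserted between them. /nikdougkog/ → nikedougekog.
Rule 3 (final devoicing): /g/ is a voiced stop in word-final position, so it devoices to [k]. /nikedougekog/ → nikedougekok.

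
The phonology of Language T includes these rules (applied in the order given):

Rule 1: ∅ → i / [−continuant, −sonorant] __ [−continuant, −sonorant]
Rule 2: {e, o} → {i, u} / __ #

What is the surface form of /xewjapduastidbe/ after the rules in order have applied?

Rule 1 (stop-cluster i-epenthesis): /p/ and /d/ form a stop–stop cluster, so [i] is inserted between them. /d/ and /b/ form a stop–stop cluster, so [i] is inserted between them. /xewjapduastidbe/ → xewjapiduastidibe.
Rule 2 (final vowel raising): /e/ is a mid vowel in word-final position, so it raises to [i]. /xewjapiduastidibe/ → xewjapiduastidibi.

xewjapiduastidibi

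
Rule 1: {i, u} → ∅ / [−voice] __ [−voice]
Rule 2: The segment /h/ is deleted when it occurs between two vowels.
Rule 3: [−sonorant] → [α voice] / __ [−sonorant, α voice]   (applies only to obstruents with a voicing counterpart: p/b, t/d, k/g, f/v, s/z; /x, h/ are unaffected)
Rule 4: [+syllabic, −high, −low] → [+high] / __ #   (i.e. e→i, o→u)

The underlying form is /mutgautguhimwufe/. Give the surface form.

mudgaudguimwufi

Rule 1 (high vowel syncope): no segment meets the environment; /mutgautguhimwufe/ is unchanged.
Rule 2 (intervocalic h-deletion): /h/ occurs between vowels /u/ and /i/, so it deletes. /mutgautguhimwufe/ → mutgautguimwufe.
Rule 3 (regressive voicing assimilation): /t/ precedes the voiced obstruent /g/, so it voices to [d] by assimilation. /t/ precedes the voiced obstruent /g/, so it voices to [d] by assimilation. /mutgautguimwufe/ → mudgaudguimwufe.
Rule 4 (final vowel raising): /e/ is a mid vowel in word-final position, so it raises to [i]. /mudgaudguimwufe/ → mudgaudguimwufi.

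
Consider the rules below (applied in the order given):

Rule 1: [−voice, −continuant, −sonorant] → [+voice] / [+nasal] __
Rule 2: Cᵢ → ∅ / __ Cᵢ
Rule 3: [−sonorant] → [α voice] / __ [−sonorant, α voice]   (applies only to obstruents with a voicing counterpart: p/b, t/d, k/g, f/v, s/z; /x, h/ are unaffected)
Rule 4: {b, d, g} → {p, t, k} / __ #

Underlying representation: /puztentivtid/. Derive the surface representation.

Rule 1 (post-nasal voicing): /t/ is a voiceless stop immediately after the nasal /n/, so it voices to [d]. /puztentivtid/ → puztendivtid.
Rule 2 (degemination): no segment meets the environment; /puztendivtid/ is unchanged.
Rule 3 (regressive voicing assimilation): /z/ precedes the voiceless obstruent /t/, so it devoices to [s] by assimilation. /v/ precedes the voiceless obstruent /t/, so it devoices to [f] by assimilation. /puztendivtid/ → pustendiftid.
Rule 4 (final devoicing): /d/ is a voiced stop in word-final position, so it devoices to [t]. /pustendiftid/ → pustendiftit.

pustendiftit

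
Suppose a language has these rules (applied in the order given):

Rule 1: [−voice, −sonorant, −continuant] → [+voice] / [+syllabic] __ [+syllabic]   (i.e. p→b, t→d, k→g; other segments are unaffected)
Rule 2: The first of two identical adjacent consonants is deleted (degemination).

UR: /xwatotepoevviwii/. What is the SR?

Rule 1 (intervocalic voicing): /t/ is a voiceless stop between vowels /a/ and /o/, so it voices to [d]. /t/ is a voiceless stop between vowels /o/ and /e/, so it voices to [d]. /p/ is a voiceless stop between vowels /e/ and /o/, so it voices to [b]. /xwatotepoevviwii/ → xwadodeboevviwii.
Rule 2 (degemination): /vv/ is a geminate; the first /v/ deletes. /xwadodeboevviwii/ → xwadodeboeviwii.

xwadodeboeviwii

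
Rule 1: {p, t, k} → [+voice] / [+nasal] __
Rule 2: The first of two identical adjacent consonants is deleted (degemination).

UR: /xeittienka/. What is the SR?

Rule 1 (post-nasal voicing): /k/ is a voiceless stop immediately after the nasal /n/, so it voices to [g]. /xeittienka/ → xeittienga.
Rule 2 (degemination): /tt/ is a geminate; the first /t/ deletes. /xeittienga/ → xeitienga.

xeitienga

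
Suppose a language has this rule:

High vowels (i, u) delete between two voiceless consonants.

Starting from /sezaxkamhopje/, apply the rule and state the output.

sezaxkamhopje

No segment of /sezaxkamhopje/ meets the structural description of the rule, so the form surfaces unchanged.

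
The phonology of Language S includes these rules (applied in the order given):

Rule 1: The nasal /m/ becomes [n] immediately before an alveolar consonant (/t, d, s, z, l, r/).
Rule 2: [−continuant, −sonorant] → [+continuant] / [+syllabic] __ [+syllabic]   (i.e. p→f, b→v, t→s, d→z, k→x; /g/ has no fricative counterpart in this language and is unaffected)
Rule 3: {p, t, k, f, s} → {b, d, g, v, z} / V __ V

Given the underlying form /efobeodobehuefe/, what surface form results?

evoveozovehueve

Rule 1 (nasal place assimilation): no segment meets the environment; /efobeodobehuefe/ is unchanged.
Rule 2 (intervocalic spirantization): /b/ is a stop between vowels /o/ and /e/, so it spirantizes to the fricative [v]. /d/ is a stop between vowels /o/ and /o/, so it spirantizes to the fricative [z]. /b/ is a stop between vowels /o/ and /e/, so it spirantizes to the fricative [v]. /efobeodobehuefe/ → efoveozovehuefe.
Rule 3 (intervocalic voicing): /f/ is a voiceless obstruent between vowels /e/ and /o/, so it voices to [v]. /f/ is a voiceless obstruent between vowels /e/ and /e/, so it voices to [v]. /efoveozovehuefe/ → evoveozovehueve.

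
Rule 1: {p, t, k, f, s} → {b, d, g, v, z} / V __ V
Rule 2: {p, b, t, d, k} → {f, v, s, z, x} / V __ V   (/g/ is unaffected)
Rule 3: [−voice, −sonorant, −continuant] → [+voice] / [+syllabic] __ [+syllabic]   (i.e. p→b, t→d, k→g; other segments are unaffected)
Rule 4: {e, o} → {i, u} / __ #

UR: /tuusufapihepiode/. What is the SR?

Rule 1 (intervocalic voicing): /s/ is a voiceless obstruent between vowels /u/ and /u/, so it voices to [z]. /f/ is a voiceless obstruent between vowels /u/ and /a/, so it voices to [v]. /p/ is a voiceless obstruent between vowels /a/ and /i/, so it voices to [b]. /p/ is a voiceless obstruent between vowels /e/ and /i/, so it voices to [b]. /tuusufapihepiode/ → tuuzuvabihebiode.
Rule 2 (intervocalic spirantization): /b/ is a stop between vowels /a/ and /i/, so it spirantizes to the fricative [v]. /b/ is a stop between vowels /e/ and /i/, so it spirantizes to the fricative [v]. /d/ is a stop between vowels /o/ and /e/, so it spirantizes to the fricative [z]. /tuuzuvabihebiode/ → tuuzuvavihevioze.
Rule 3 (intervocalic voicing): no segment meets the environment; /tuuzuvavihevioze/ is unchanged.
Rule 4 (final vowel raising): /e/ is a mid vowel in word-final position, so it raises to [i]. /tuuzuvavihevioze/ → tuuzuvaviheviozi.

tuuzuvaviheviozi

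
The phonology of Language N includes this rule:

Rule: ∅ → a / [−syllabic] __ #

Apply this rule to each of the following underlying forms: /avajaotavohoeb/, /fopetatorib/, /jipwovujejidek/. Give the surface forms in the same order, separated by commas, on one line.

avajaotavohoeba, fopetatoriba, jipwovujejideka

/avajaotavohoeb/: the form ends in the consonant /b/, so [a] is inserted word-finally. → [avajaotavohoeba].
/fopetatorib/: the form ends in the consonant /b/, so [a] is inserted word-finally. → [fopetatoriba].
/jipwovujejidek/: the form ends in the consonant /k/, so [a] is inserted word-finally. → [jipwovujejideka].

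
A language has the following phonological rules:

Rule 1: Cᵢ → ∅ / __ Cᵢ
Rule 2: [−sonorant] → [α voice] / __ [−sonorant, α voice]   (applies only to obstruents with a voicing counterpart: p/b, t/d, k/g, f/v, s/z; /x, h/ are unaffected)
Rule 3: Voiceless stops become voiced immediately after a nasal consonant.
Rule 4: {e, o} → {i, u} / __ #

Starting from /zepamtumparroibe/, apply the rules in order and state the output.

Rule 1 (degemination): /rr/ is a geminate; the first /r/ deletes. /zepamtumparroibe/ → zepamtumparoibe.
Rule 2 (regressive voicing assimilation): no segment meets the environment; /zepamtumparoibe/ is unchanged.
Rule 3 (post-nasal voicing): /t/ is a voiceless stop immediately after the nasal /m/, so it voices to [d]. /p/ is a voiceless stop immediately after the nasal /m/, so it voices to [b]. /zepamtumparoibe/ → zepamdumbaroibe.
Rule 4 (final vowel raising): /e/ is a mid vowel in word-final position, so it raises to [i]. /zepamdumbaroibe/ → zepamdumbaroibi.

zepamdumbaroibi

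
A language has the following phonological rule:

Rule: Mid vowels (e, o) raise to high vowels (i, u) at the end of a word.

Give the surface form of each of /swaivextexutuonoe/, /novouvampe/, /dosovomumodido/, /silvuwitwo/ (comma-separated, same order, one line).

swaivextexutuonoi, novouvampi, dosovomumodidu, silvuwitwu

/swaivextexutuonoe/: /e/ is a mid vowel in word-final position, so it raises to [i]. → [swaivextexutuonoi].
/novouvampe/: /e/ is a mid vowel in word-final position, so it raises to [i]. → [novouvampi].
/dosovomumodido/: /o/ is a mid vowel in word-final position, so it raises to [u]. → [dosovomumodidu].
/silvuwitwo/: /o/ is a mid vowel in word-final position, so it raises to [u]. → [silvuwitwu].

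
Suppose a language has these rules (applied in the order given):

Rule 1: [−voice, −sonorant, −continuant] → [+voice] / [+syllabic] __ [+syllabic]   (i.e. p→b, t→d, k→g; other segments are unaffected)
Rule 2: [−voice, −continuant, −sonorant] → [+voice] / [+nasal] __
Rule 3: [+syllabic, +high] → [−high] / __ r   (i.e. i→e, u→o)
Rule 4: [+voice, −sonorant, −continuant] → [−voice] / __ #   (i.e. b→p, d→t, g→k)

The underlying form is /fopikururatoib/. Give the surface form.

Rule 1 (intervocalic voicing): /p/ is a voiceless stop between vowels /o/ and /i/, so it voices to [b]. /k/ is a voiceless stop between vowels /i/ and /u/, so it voices to [g]. /t/ is a voiceless stop between vowels /a/ and /o/, so it voices to [d]. /fopikururatoib/ → fobigururadoib.
Rule 2 (post-nasal voicing): no segment meets the environment; /fobigururadoib/ is unchanged.
Rule 3 (pre-rhotic lowering): /u/ is a high vowel immediately before /r/, so it lowers to [o]. /u/ is a high vowel immediately before /r/, so it lowers to [o]. /fobigururadoib/ → fobigororadoib.
Rule 4 (final devoicing): /b/ is a voiced stop in word-final position, so it devoices to [p]. /fobigororadoib/ → fobigororadoip.

fobigororadoip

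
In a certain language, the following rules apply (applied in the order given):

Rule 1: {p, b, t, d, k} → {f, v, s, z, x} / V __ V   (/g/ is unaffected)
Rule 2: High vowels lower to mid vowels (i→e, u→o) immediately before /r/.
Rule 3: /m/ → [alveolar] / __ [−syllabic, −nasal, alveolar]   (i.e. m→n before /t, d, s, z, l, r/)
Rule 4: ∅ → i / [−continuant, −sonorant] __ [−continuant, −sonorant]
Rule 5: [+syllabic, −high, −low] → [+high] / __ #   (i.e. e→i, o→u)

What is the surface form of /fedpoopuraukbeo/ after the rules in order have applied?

fedipooforaukibeu

Rule 1 (intervocalic spirantization): /p/ is a stop between vowels /o/ and /u/, so it spirantizes to the fricative [f]. /fedpoopuraukbeo/ → fedpoofuraukbeo.
Rule 2 (pre-rhotic lowering): /u/ is a high vowel immediately before /r/, so it lowers to [o]. /fedpoofuraukbeo/ → fedpooforaukbeo.
Rule 3 (nasal place assimilation): no segment meets the environment; /fedpooforaukbeo/ is unchanged.
Rule 4 (stop-cluster i-epenthesis): /d/ and /p/ form a stop–stop cluster, so [i] is inserted between them. /k/ and /b/ form a stop–stop cluster, so [i] is inserted between them. /fedpooforaukbeo/ → fedipooforaukibeo.
Rule 5 (final vowel raising): /o/ is a mid vowel in word-final position, so it raises to [u]. /fedipooforaukibeo/ → fedipooforaukibeu.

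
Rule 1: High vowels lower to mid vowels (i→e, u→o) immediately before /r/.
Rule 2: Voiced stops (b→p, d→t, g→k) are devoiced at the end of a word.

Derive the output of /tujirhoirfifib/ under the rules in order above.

Rule 1 (pre-rhotic lowering): /i/ is a high vowel immediately before /r/, so it lowers to [e]. /i/ is a high vowel immediately before /r/, so it lowers to [e]. /tujirhoirfifib/ → tujerhoerfifib.
Rule 2 (final devoicing): /b/ is a voiced stop in word-final position, so it devoices to [p]. /tujerhoerfifib/ → tujerhoerfifip.

tujerhoerfifip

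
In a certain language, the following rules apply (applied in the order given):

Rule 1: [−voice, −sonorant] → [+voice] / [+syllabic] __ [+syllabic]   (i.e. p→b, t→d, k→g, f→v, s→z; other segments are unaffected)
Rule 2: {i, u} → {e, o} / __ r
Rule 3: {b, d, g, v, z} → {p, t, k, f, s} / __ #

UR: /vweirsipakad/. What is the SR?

vweersibagat

Rule 1 (intervocalic voicing): /p/ is a voiceless obstruent between vowels /i/ and /a/, so it voices to [b]. /k/ is a voiceless obstruent between vowels /a/ and /a/, so it voices to [g]. /vweirsipakad/ → vweirsibagad.
Rule 2 (pre-rhotic lowering): /i/ is a high vowel immediately before /r/, so it lowers to [e]. /vweirsibagad/ → vweersibagad.
Rule 3 (final devoicing): /d/ is a voiced obstruent in word-final position, so it devoices to [t]. /vweersibagad/ → vweersibagat.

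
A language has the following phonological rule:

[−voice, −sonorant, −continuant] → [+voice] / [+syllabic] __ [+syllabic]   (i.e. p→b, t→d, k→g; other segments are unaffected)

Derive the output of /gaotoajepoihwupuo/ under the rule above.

gaodoajeboihwubuo

/t/ is a voiceless stop between vowels /o/ and /o/, so it voices to [d].
/p/ is a voiceless stop between vowels /e/ and /o/, so it voices to [b].
/p/ is a voiceless stop between vowels /u/ and /u/, so it voices to [b].
Surface form: [gaodoajeboihwubuo].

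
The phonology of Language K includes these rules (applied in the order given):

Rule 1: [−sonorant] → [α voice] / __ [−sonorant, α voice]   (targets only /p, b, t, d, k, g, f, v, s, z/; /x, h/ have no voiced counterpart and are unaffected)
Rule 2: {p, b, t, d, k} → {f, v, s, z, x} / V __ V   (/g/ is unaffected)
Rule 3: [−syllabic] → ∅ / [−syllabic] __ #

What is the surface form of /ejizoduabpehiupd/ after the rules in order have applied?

ejizozuappehiub

Rule 1 (regressive voicing assimilation): /b/ precedes the voiceless obstruent /p/, so it devoices to [p] by assimilation. /p/ precedes the voiced obstruent /d/, so it voices to [b] by assimilation. /ejizoduabpehiupd/ → ejizoduappehiubd.
Rule 2 (intervocalic spirantization): /d/ is a stop between vowels /o/ and /u/, so it spirantizes to the fricative [z]. /ejizoduappehiubd/ → ejizozuappehiubd.
Rule 3 (final cluster simplification): /d/ is the second consonant of a word-final cluster /bd/, so it deletes. /ejizozuappehiubd/ → ejizozuappehiub.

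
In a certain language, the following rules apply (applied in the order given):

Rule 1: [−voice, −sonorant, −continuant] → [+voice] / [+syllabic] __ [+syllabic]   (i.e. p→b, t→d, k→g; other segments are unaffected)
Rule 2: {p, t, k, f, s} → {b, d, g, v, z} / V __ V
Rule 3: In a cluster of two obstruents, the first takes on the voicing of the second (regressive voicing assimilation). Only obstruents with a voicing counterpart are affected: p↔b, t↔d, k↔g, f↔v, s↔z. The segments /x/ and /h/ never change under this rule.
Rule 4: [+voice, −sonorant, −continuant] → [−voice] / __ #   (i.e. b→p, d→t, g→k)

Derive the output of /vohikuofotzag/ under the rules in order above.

vohiguovodzak

Rule 1 (intervocalic voicing): /k/ is a voiceless stop between vowels /i/ and /u/, so it voices to [g]. /vohikuofotzag/ → vohiguofotzag.
Rule 2 (intervocalic voicing): /f/ is a voiceless obstruent between vowels /o/ and /o/, so it voices to [v]. /vohiguofotzag/ → vohiguovotzag.
Rule 3 (regressive voicing assimilation): /t/ precedes the voiced obstruent /z/, so it voices to [d] by assimilation. /vohiguovotzag/ → vohiguovodzag.
Rule 4 (final devoicing): /g/ is a voiced stop in word-final position, so it devoices to [k]. /vohiguovodzag/ → vohiguovodzak.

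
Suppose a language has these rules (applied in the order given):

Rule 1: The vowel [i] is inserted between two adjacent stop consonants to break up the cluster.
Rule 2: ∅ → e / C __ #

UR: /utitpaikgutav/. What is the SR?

utitipaikigutave

Rule 1 (stop-cluster i-epenthesis): /t/ and /p/ form a stop–stop cluster, so [i] is inserted between them. /k/ and /g/ form a stop–stop cluster, so [i] is inserted between them. /utitpaikgutav/ → utitipaikigutav.
Rule 2 (final e-epenthesis): the form ends in the consonant /v/, so [e] is inserted word-finally. /utitipaikigutav/ → utitipaikigutave.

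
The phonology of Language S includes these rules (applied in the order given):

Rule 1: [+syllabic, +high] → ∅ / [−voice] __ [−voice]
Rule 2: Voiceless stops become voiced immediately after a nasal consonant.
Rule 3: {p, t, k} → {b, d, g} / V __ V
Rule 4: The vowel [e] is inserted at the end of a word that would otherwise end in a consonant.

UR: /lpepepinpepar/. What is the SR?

lpebebinbebare

Rule 1 (high vowel syncope): no segment meets the environment; /lpepepinpepar/ is unchanged.
Rule 2 (post-nasal voicing): /p/ is a voiceless stop immediately after the nasal /n/, so it voices to [b]. /lpepepinpepar/ → lpepepinbepar.
Rule 3 (intervocalic voicing): /p/ is a voiceless stop between vowels /e/ and /e/, so it voices to [b]. /p/ is a voiceless stop between vowels /e/ and /i/, so it voices to [b]. /p/ is a voiceless stop between vowels /e/ and /a/, so it voices to [b]. /lpepepinbepar/ → lpebebinbebar.
Rule 4 (final e-epenthesis): the form ends in the consonant /r/, so [e] is inserted word-finally. /lpebebinbebar/ → lpebebinbebare.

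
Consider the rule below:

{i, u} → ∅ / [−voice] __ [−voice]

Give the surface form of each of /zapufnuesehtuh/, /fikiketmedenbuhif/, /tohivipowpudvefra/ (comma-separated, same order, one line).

/zapufnuesehtuh/: /u/ is a high vowel flanked by voiceless consonants /p/ and /f/, so it deletes. /u/ is a high vowel flanked by voiceless consonants /t/ and /h/, so it deletes. → [zapfnuesehth].
/fikiketmedenbuhif/: /i/ is a high vowel flanked by voiceless consonants /f/ and /k/, so it deletes. /i/ is a high vowel flanked by voiceless consonants /k/ and /k/, so it deletes. /i/ is a high vowel flanked by voiceless consonants /h/ and /f/, so it deletes. → [fkketmedenbuhf].
/tohivipowpudvefra/: the rule's environment is not met; surfaces unchanged as [tohivipowpudvefra].

zapfnuesehth, fkketmedenbuhf, tohivipowpudvefra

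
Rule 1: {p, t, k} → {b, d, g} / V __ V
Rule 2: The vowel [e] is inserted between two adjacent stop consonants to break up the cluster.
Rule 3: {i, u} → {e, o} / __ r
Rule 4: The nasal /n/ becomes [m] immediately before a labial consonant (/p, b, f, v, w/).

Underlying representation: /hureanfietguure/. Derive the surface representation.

Rule 1 (intervocalic voicing): no segment meets the environment; /hureanfietguure/ is unchanged.
Rule 2 (stop-cluster e-epenthesis): /t/ and /g/ form a stop–stop cluster, so [e] is inserted between them. /hureanfietguure/ → hureanfieteguure.
Rule 3 (pre-rhotic lowering): /u/ is a high vowel immediately before /r/, so it lowers to [o]. /u/ is a high vowel immediately before /r/, so it lowers to [o]. /hureanfieteguure/ → horeanfieteguore.
Rule 4 (nasal place assimilation): /n/ precedes the labial consonant /f/, so it assimilates in place to [m]. /horeanfieteguore/ → horeamfieteguore.

horeamfieteguore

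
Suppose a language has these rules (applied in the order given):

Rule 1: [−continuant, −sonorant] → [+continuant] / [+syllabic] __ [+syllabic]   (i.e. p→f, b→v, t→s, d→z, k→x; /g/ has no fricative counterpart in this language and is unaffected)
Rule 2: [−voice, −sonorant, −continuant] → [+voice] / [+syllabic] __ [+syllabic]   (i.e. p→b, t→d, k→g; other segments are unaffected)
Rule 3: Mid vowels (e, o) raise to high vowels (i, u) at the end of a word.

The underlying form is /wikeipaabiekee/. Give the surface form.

wixeifaaviexei

Rule 1 (intervocalic spirantization): /k/ is a stop between vowels /i/ and /e/, so it spirantizes to the fricative [x]. /p/ is a stop between vowels /i/ and /a/, so it spirantizes to the fricative [f]. /b/ is a stop between vowels /a/ and /i/, so it spirantizes to the fricative [v]. /k/ is a stop between vowels /e/ and /e/, so it spirantizes to the fricative [x]. /wikeipaabiekee/ → wixeifaaviexee.
Rule 2 (intervocalic voicing): no segment meets the environment; /wixeifaaviexee/ is unchanged.
Rule 3 (final vowel raising): /e/ is a mid vowel in word-final position, so it raises to [i]. /wixeifaaviexee/ → wixeifaaviexei.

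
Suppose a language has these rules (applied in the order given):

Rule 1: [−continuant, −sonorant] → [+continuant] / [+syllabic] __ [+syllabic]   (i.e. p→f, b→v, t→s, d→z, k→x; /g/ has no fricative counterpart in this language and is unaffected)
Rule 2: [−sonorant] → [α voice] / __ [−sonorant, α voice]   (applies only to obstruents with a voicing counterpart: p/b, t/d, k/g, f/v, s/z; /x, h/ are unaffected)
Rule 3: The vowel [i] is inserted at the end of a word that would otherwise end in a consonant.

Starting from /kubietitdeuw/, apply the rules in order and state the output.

kuviesiddeuwi

Rule 1 (intervocalic spirantization): /b/ is a stop between vowels /u/ and /i/, so it spirantizes to the fricative [v]. /t/ is a stop between vowels /e/ and /i/, so it spirantizes to the fricative [s]. /kubietitdeuw/ → kuviesitdeuw.
Rule 2 (regressive voicing assimilation): /t/ precedes the voiced obstruent /d/, so it voices to [d] by assimilation. /kuviesitdeuw/ → kuviesiddeuw.
Rule 3 (final i-epenthesis): the form ends in the consonant /w/, so [i] is inserted word-finally. /kuviesiddeuw/ → kuviesiddeuwi.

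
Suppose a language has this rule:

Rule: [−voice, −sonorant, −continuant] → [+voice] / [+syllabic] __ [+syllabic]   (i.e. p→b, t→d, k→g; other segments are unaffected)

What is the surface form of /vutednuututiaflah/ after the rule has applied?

vudednuududiaflah

/t/ is a voiceless stop between vowels /u/ and /e/, so it voices to [d].
/t/ is a voiceless stop between vowels /u/ and /u/, so it voices to [d].
/t/ is a voiceless stop between vowels /u/ and /i/, so it voices to [d].
Surface form: [vudednuududiaflah].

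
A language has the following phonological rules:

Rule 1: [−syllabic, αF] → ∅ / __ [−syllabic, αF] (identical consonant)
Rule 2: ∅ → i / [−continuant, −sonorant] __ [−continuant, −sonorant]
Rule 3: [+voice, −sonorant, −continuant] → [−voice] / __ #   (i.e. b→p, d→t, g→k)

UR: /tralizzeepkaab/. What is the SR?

tralizeepikaap

Rule 1 (degemination): /zz/ is a geminate; the first /z/ deletes. /tralizzeepkaab/ → tralizeepkaab.
Rule 2 (stop-cluster i-epenthesis): /p/ and /k/ form a stop–stop cluster, so [i] is inserted between them. /tralizeepkaab/ → tralizeepikaab.
Rule 3 (final devoicing): /b/ is a voiced stop in word-final position, so it devoices to [p]. /tralizeepikaab/ → tralizeepikaap.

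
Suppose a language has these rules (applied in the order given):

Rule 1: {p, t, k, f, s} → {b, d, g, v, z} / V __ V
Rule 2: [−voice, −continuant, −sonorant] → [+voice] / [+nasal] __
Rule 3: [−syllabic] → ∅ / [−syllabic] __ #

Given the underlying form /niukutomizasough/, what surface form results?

Rule 1 (intervocalic voicing): /k/ is a voiceless obstruent between vowels /u/ and /u/, so it voices to [g]. /t/ is a voiceless obstruent between vowels /u/ and /o/, so it voices to [d]. /s/ is a voiceless obstruent between vowels /a/ and /o/, so it voices to [z]. /niukutomizasough/ → niugudomizazough.
Rule 2 (post-nasal voicing): no segment meets the environment; /niugudomizazough/ is unchanged.
Rule 3 (final cluster simplification): /h/ is the second consonant of a word-final cluster /gh/, so it deletes. /niugudomizazough/ → niugudomizazoug.

niugudomizazoug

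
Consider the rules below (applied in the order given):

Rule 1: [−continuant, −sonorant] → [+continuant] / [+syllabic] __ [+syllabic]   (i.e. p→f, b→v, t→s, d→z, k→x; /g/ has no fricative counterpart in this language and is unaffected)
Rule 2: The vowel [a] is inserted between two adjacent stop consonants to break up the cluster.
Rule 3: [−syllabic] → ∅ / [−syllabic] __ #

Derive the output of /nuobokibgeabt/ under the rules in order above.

Rule 1 (intervocalic spirantization): /b/ is a stop between vowels /o/ and /o/, so it spirantizes to the fricative [v]. /k/ is a stop between vowels /o/ and /i/, so it spirantizes to the fricative [x]. /nuobokibgeabt/ → nuovoxibgeabt.
Rule 2 (stop-cluster a-epenthesis): /b/ and /g/ form a stop–stop cluster, so [a] is inserted between them. /b/ and /t/ form a stop–stop cluster, so [a] is inserted between them. /nuovoxibgeabt/ → nuovoxibageabat.
Rule 3 (final cluster simplification): no segment meets the environment; /nuovoxibageabat/ is unchanged.

nuovoxibageabat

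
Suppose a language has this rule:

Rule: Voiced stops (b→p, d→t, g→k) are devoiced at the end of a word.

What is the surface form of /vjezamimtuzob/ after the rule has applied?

/b/ is a voiced stop in word-final position, so it devoices to [p].
Surface form: [vjezamimtuzop].

vjezamimtuzop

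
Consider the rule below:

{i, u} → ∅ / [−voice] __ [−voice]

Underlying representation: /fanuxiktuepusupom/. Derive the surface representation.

/i/ is a high vowel flanked by voiceless consonants /x/ and /k/, so it deletes.
/u/ is a high vowel flanked by voiceless consonants /p/ and /s/, so it deletes.
/u/ is a high vowel flanked by voiceless consonants /s/ and /p/, so it deletes.
The other instances of /u/ do not occur in the required environment and remain unchanged.
Surface form: [fanuxktuepspom].

fanuxktuepspom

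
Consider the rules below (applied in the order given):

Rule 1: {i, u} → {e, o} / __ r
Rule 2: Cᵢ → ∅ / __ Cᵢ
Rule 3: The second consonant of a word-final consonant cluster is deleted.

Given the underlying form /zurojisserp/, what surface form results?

zorojiser

Rule 1 (pre-rhotic lowering): /u/ is a high vowel immediately before /r/, so it lowers to [o]. /zurojisserp/ → zorojisserp.
Rule 2 (degemination): /ss/ is a geminate; the first /s/ deletes. /zorojisserp/ → zorojiserp.
Rule 3 (final cluster simplification): /p/ is the second consonant of a word-final cluster /rp/, so it deletes. /zorojiserp/ → zorojiser.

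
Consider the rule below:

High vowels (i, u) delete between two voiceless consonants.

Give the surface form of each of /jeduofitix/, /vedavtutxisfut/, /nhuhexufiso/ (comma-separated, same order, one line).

/jeduofitix/: /i/ is a high vowel flanked by voiceless consonants /f/ and /t/, so it deletes. /i/ is a high vowel flanked by voiceless consonants /t/ and /x/, so it deletes. → [jeduoftx].
/vedavtutxisfut/: /u/ is a high vowel flanked by voiceless consonants /t/ and /t/, so it deletes. /i/ is a high vowel flanked by voiceless consonants /x/ and /s/, so it deletes. /u/ is a high vowel flanked by voiceless consonants /f/ and /t/, so it deletes. → [vedavttxsft].
/nhuhexufiso/: /u/ is a high vowel flanked by voiceless consonants /h/ and /h/, so it deletes. /u/ is a high vowel flanked by voiceless consonants /x/ and /f/, so it deletes. /i/ is a high vowel flanked by voiceless consonants /f/ and /s/, so it deletes. → [nhhexfso].

jeduoftx, vedavttxsft, nhhexfso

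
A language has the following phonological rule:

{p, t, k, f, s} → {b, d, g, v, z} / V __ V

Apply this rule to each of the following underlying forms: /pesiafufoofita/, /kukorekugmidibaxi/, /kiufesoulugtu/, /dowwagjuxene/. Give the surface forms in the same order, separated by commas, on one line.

peziavuvoovida, kugoregugmidibaxi, kiuvezoulugtu, dowwagjuxene

/pesiafufoofita/: /s/ is a voiceless obstruent between vowels /e/ and /i/, so it voices to [z]. /f/ is a voiceless obstruent between vowels /a/ and /u/, so it voices to [v]. /f/ is a voiceless obstruent between vowels /u/ and /o/, so it voices to [v]. /f/ is a voiceless obstruent between vowels /o/ and /i/, so it voices to [v]. /t/ is a voiceless obstruent between vowels /i/ and /a/, so it voices to [d]. → [peziavuvoovida].
/kukorekugmidibaxi/: /k/ is a voiceless obstruent between vowels /u/ and /o/, so it voices to [g]. /k/ is a voiceless obstruent between vowels /e/ and /u/, so it voices to [g]. → [kugoregugmidibaxi].
/kiufesoulugtu/: /f/ is a voiceless obstruent between vowels /u/ and /e/, so it voices to [v]. /s/ is a voiceless obstruent between vowels /e/ and /o/, so it voices to [z]. → [kiuvezoulugtu].
/dowwagjuxene/: the rule's environment is not met; surfaces unchanged as [dowwagjuxene].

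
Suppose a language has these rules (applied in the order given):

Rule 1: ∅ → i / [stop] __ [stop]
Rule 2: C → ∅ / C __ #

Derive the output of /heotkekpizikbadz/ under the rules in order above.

heotikekipizikibad

Rule 1 (stop-cluster i-epenthesis): /t/ and /k/ form a stop–stop cluster, so [i] is inserted between them. /k/ and /p/ form a stop–stop cluster, so [i] is inserted between them. /k/ and /b/ form a stop–stop cluster, so [i] is inserted between them. /heotkekpizikbadz/ → heotikekipizikibadz.
Rule 2 (final cluster simplification): /z/ is the second consonant of a word-final cluster /dz/, so it deletes. /heotikekipizikibadz/ → heotikekipizikibad.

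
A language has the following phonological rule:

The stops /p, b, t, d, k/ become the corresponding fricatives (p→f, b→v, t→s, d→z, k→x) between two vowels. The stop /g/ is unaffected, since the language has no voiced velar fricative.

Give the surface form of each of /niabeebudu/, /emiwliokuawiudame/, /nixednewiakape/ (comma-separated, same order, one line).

/niabeebudu/: /b/ is a stop between vowels /a/ and /e/, so it spirantizes to the fricative [v]. /b/ is a stop between vowels /e/ and /u/, so it spirantizes to the fricative [v]. /d/ is a stop between vowels /u/ and /u/, so it spirantizes to the fricative [z]. → [niaveevuzu].
/emiwliokuawiudame/: /k/ is a stop between vowels /o/ and /u/, so it spirantizes to the fricative [x]. /d/ is a stop between vowels /u/ and /a/, so it spirantizes to the fricative [z]. → [emiwlioxuawiuzame].
/nixednewiakape/: /k/ is a stop between vowels /a/ and /a/, so it spirantizes to the fricative [x]. /p/ is a stop between vowels /a/ and /e/, so it spirantizes to the fricative [f]. → [nixednewiaxafe].

niaveevuzu, emiwlioxuawiuzame, nixednewiaxafe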